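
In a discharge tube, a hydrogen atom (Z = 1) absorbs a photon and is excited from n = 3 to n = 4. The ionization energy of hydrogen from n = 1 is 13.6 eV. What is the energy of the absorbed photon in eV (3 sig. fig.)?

E_4 = −13.60/16 = −0.8500 eV and E_3 = −13.60/9 = −1.511 eV.
The photon energy is |E_4 − E_3| = 0.661 eV.

0.661 eV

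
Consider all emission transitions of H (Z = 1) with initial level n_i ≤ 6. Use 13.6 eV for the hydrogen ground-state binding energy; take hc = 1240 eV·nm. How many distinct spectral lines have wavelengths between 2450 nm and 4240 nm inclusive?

2

Enumerate all n_i → n_f pairs with 1 ≤ n_f < n_i ≤ 6 and compute λ = 1240 / [13.6·1·(1/n_f² − 1/n_i²)].
Lines falling in [2450, 4240] nm: 6→4 (2626 nm), 5→4 (4052 nm).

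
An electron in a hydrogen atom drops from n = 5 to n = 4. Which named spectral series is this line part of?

The series is set by the lower level: n_f = 4 is the Brackett series.

Brackett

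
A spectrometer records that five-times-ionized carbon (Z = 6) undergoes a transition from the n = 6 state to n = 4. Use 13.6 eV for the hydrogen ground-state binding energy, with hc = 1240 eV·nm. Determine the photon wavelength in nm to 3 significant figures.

For Z = 6 the level energies scale as Z², so the effective Rydberg energy is 13.6 × 36 = 489.6 eV.
ΔE = 489.6 × (1/4² − 1/6²) = 489.6 × 0.03472 = 17.00 eV.
λ = hc/ΔE = 1240 / 17.00 = 72.9 nm.

72.9 nm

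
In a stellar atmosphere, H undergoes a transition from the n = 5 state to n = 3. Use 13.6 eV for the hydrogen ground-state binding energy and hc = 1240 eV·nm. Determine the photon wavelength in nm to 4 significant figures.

ΔE = 13.60 × (1/3² − 1/5²) = 13.60 × 0.07111 = 0.9671 eV.
λ = hc/ΔE = 1240 / 0.9671 = 1282 nm.
This line belongs to the Paschen series.

1282 nm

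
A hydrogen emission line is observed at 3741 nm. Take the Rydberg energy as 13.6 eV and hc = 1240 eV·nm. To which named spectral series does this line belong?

Pfund

ΔE = 1240/3741 = 0.3315 eV.
This matches 13.6 × (1/5² − 1/8²), so n_f = 5: the Pfund series.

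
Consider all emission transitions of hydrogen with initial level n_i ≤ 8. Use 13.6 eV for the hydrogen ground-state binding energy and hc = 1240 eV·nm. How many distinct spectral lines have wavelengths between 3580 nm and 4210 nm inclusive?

2

Enumerate all n_i → n_f pairs with 1 ≤ n_f < n_i ≤ 8 and compute λ = 1240 / [13.6·1·(1/n_f² − 1/n_i²)].
Lines falling in [3580, 4210] nm: 8→5 (3741 nm), 5→4 (4052 nm).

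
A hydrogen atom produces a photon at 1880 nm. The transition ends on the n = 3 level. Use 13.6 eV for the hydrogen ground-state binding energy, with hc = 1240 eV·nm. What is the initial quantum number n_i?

n_i = 4

The photon energy is ΔE = hc/λ = 1240 / 1880 = 0.6596 eV.
With Z = 1, ΔE = 13.60 × (1/n_f² − 1/n_i²), so 1/n_f² − 1/n_i² = 0.04850.
With n_f = 3: 1/n_i² = 1/9 − 0.04850 = 0.06261, so n_i ≈ 4.00.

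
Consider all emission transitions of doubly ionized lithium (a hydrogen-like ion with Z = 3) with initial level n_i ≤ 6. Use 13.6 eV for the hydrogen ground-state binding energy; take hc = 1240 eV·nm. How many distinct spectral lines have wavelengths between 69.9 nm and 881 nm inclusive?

Enumerate all n_i → n_f pairs with 1 ≤ n_f < n_i ≤ 6 and compute λ = 1240 / [13.6·9·(1/n_f² − 1/n_i²)].
Lines falling in [69.9, 881] nm: 3→2 (72.94 nm), 6→3 (121.6 nm), 5→3 (142.5 nm), 4→3 (208.4 nm), 6→4 (291.8 nm), 5→4 (450.3 nm), 6→5 (828.9 nm).

7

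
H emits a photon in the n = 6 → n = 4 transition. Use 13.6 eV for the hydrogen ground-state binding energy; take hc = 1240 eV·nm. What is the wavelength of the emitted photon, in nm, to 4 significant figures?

ΔE = 13.60 × (1/4² − 1/6²) = 13.60 × 0.03472 = 0.4722 eV.
λ = hc/ΔE = 1240 / 0.4722 = 2626 nm.

2626 nm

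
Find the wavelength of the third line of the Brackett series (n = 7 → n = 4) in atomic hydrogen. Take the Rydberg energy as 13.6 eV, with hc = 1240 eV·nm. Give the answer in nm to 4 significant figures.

The Brackett series terminates on n_f = 4; the third line has n_i = 4+3 = 7.
ΔE = 13.60 × (1/4² − 1/7²) = 0.5724 eV.
λ = 1240 / 0.5724 = 2166 nm.

2166 nm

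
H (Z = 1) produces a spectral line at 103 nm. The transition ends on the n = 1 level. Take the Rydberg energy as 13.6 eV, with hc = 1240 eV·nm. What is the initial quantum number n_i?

n_i = 3

The photon energy is ΔE = hc/λ = 1240 / 103 = 12.04 eV.
With Z = 1, ΔE = 13.60 × (1/n_f² − 1/n_i²), so 1/n_f² − 1/n_i² = 0.8852.
With n_f = 1: 1/n_i² = 1/1 − 0.8852 = 0.1148, so n_i ≈ 2.95.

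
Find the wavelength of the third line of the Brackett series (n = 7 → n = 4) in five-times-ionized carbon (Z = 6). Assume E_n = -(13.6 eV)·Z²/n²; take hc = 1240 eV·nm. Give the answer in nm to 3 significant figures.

The Brackett series terminates on n_f = 4; the third line has n_i = 4+3 = 7.
ΔE = 489.6 × (1/4² − 1/7²) = 20.61 eV.
λ = 1240 / 20.61 = 60.2 nm.

60.2 nm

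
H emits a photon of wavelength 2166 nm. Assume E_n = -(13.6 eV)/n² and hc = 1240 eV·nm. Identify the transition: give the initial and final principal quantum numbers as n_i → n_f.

The photon energy is ΔE = hc/λ = 1240 / 2166 = 0.5725 eV.
With Z = 1, ΔE = 13.60 × (1/n_f² − 1/n_i²), so 1/n_f² − 1/n_i² = 0.04209.
Trying n_f = 4 gives 1/n_i² = 0.02041, i.e. n_i ≈ 7; this pair matches.

n_i = 7, n_f = 4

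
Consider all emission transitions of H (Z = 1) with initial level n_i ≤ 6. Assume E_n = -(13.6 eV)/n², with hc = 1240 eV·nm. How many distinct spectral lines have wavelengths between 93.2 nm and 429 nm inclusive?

Enumerate all n_i → n_f pairs with 1 ≤ n_f < n_i ≤ 6 and compute λ = 1240 / [13.6·1·(1/n_f² − 1/n_i²)].
Lines falling in [93.2, 429] nm: 6→1 (93.78 nm), 5→1 (94.98 nm), 4→1 (97.25 nm), 3→1 (102.6 nm), 2→1 (121.6 nm), 6→2 (410.3 nm).

6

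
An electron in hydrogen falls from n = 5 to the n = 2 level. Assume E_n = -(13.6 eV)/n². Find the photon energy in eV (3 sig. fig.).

E_5 = −13.60/25 = −0.5440 eV and E_2 = −13.60/4 = −3.400 eV.
The photon energy is |E_5 − E_2| = 2.86 eV.

2.86 eV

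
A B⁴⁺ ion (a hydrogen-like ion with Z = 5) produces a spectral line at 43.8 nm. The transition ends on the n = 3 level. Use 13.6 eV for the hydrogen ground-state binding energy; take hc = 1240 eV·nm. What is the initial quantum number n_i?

n_i = 6

The photon energy is ΔE = hc/λ = 1240 / 43.8 = 28.31 eV.
With Z = 5, ΔE = 340.0 × (1/n_f² − 1/n_i²), so 1/n_f² − 1/n_i² = 0.08327.
With n_f = 3: 1/n_i² = 1/9 − 0.08327 = 0.02784, so n_i ≈ 5.99.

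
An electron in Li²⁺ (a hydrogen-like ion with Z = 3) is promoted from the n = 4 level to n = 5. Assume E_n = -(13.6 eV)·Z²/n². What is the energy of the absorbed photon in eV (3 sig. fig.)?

The Bohr energies scale as Z², so for Z = 3: E_n = −122.4/n² eV.
E_5 = −122.4/25 = −4.896 eV and E_4 = −122.4/16 = −7.650 eV.
The photon energy is |E_5 − E_4| = 2.75 eV.

2.75 eV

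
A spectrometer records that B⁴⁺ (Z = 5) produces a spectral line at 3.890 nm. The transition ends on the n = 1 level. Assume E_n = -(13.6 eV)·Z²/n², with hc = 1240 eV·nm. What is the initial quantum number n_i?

The photon energy is ΔE = hc/λ = 1240 / 3.890 = 318.8 eV.
With Z = 5, ΔE = 340.0 × (1/n_f² − 1/n_i²), so 1/n_f² − 1/n_i² = 0.9375.
With n_f = 1: 1/n_i² = 1/1 − 0.9375 = 0.06245, so n_i ≈ 4.00.

n_i = 4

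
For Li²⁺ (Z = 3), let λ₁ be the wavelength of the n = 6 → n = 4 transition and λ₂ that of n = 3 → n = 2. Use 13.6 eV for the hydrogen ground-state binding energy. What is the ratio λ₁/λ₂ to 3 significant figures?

λ ∝ 1/ΔE ∝ 1/(1/n_f² − 1/n_i²), and the Z² and hc factors cancel in the ratio.
λ₁/λ₂ = (1/2² − 1/3²)/(1/4² − 1/6²) = 0.1389/0.03472 = 4.00.

4.00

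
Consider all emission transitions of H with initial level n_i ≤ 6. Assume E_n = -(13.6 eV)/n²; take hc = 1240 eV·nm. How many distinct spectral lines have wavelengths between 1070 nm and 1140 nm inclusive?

Enumerate all n_i → n_f pairs with 1 ≤ n_f < n_i ≤ 6 and compute λ = 1240 / [13.6·1·(1/n_f² − 1/n_i²)].
Lines falling in [1070, 1140] nm: 6→3 (1094 nm).

1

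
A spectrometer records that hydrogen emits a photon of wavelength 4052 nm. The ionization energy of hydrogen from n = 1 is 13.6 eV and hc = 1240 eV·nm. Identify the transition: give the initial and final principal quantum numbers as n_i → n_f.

n_i = 5, n_f = 4

The photon energy is ΔE = hc/λ = 1240 / 4052 = 0.3060 eV.
With Z = 1, ΔE = 13.60 × (1/n_f² − 1/n_i²), so 1/n_f² − 1/n_i² = 0.02250.
Trying n_f = 4 gives 1/n_i² = 0.04000, i.e. n_i ≈ 5; this pair matches.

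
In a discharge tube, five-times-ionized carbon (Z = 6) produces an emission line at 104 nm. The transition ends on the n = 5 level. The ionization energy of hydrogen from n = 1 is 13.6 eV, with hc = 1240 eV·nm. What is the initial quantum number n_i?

The photon energy is ΔE = hc/λ = 1240 / 104 = 11.92 eV.
With Z = 6, ΔE = 489.6 × (1/n_f² − 1/n_i²), so 1/n_f² − 1/n_i² = 0.02435.
With n_f = 5: 1/n_i² = 1/25 − 0.02435 = 0.01565, so n_i ≈ 7.99.

n_i = 8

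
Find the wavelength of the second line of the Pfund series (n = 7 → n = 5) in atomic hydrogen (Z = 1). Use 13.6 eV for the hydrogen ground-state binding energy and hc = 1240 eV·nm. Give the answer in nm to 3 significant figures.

The Pfund series terminates on n_f = 5; the second line has n_i = 5+2 = 7.
ΔE = 13.60 × (1/5² − 1/7²) = 0.2664 eV.
λ = 1240 / 0.2664 = 4650 nm.

4650 nm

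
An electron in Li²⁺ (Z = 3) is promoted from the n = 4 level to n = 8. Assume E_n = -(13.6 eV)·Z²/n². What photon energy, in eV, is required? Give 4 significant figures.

The Bohr energies scale as Z², so for Z = 3: E_n = −122.4/n² eV.
E_8 = −122.4/64 = −1.913 eV and E_4 = −122.4/16 = −7.650 eV.
The photon energy is |E_8 − E_4| = 5.738 eV.

5.738 eV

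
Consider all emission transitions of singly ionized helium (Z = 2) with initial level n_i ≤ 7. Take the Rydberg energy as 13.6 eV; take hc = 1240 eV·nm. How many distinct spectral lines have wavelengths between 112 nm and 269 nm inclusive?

3

Enumerate all n_i → n_f pairs with 1 ≤ n_f < n_i ≤ 7 and compute λ = 1240 / [13.6·4·(1/n_f² − 1/n_i²)].
Lines falling in [112, 269] nm: 4→2 (121.6 nm), 3→2 (164.1 nm), 7→3 (251.3 nm).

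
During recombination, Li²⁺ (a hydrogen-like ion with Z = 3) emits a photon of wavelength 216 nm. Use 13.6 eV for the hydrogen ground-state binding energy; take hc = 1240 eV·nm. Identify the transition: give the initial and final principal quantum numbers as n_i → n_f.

n_i = 8, n_f = 4

The photon energy is ΔE = hc/λ = 1240 / 216 = 5.741 eV.
With Z = 3, ΔE = 122.4 × (1/n_f² − 1/n_i²), so 1/n_f² − 1/n_i² = 0.04690.
Trying n_f = 4 gives 1/n_i² = 0.01560, i.e. n_i ≈ 8; this pair matches.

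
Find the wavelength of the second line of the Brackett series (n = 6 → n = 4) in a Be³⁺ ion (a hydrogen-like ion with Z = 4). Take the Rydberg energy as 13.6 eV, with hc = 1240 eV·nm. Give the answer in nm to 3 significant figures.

164 nm

The Brackett series terminates on n_f = 4; the second line has n_i = 4+2 = 6.
ΔE = 217.6 × (1/4² − 1/6²) = 7.556 eV.
λ = 1240 / 7.556 = 164 nm.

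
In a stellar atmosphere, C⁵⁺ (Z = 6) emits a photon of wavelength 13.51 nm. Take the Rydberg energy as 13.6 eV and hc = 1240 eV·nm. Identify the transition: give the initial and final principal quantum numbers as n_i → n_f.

n_i = 4, n_f = 2

The photon energy is ΔE = hc/λ = 1240 / 13.51 = 91.78 eV.
With Z = 6, ΔE = 489.6 × (1/n_f² − 1/n_i²), so 1/n_f² − 1/n_i² = 0.1875.
Trying n_f = 2 gives 1/n_i² = 0.06253, i.e. n_i ≈ 4; this pair matches.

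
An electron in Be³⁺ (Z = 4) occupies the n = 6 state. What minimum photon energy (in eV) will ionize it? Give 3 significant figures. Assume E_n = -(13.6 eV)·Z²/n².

6.04 eV

E_n = −13.6 Z²/n² = −217.6/n² eV for Z = 4.
E_6 = −217.6/36 = −6.04 eV, so ionization (to E = 0) requires 6.04 eV.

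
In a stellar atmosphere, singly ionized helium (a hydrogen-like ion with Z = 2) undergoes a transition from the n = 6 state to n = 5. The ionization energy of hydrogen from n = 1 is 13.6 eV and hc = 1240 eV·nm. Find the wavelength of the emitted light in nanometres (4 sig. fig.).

For Z = 2 the level energies scale as Z², so the effective Rydberg energy is 13.6 × 4 = 54.40 eV.
ΔE = 54.40 × (1/5² − 1/6²) = 54.40 × 0.01222 = 0.6649 eV.
λ = hc/ΔE = 1240 / 0.6649 = 1865 nm.

1865 nm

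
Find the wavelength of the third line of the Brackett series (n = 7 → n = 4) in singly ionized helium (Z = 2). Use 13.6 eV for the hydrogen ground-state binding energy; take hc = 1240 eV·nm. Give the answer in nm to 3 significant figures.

The Brackett series terminates on n_f = 4; the third line has n_i = 4+3 = 7.
ΔE = 54.40 × (1/4² − 1/7²) = 2.290 eV.
λ = 1240 / 2.290 = 542 nm.

542 nm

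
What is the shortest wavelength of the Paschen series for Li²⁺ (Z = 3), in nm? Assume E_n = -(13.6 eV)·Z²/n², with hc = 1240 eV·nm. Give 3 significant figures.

91.2 nm

The Paschen series has lower level n_f = 3; the series limit corresponds to n_i → ∞.
ΔE_max = 13.6 × 9 / 3² = 13.60 eV.
λ_min = 1240 / 13.60 = 91.2 nm.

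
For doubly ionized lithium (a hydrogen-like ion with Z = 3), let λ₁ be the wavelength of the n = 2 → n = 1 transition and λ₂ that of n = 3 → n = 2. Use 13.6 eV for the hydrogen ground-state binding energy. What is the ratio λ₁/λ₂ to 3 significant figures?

λ ∝ 1/ΔE ∝ 1/(1/n_f² − 1/n_i²), and the Z² and hc factors cancel in the ratio.
λ₁/λ₂ = (1/2² − 1/3²)/(1/1² − 1/2²) = 0.1389/0.7500 = 0.185.

0.185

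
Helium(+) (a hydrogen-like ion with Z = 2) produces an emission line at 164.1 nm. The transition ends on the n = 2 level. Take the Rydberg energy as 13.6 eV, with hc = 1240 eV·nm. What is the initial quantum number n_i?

n_i = 3

The photon energy is ΔE = hc/λ = 1240 / 164.1 = 7.556 eV.
With Z = 2, ΔE = 54.40 × (1/n_f² − 1/n_i²), so 1/n_f² − 1/n_i² = 0.1389.
With n_f = 2: 1/n_i² = 1/4 − 0.1389 = 0.1111, so n_i ≈ 3.00.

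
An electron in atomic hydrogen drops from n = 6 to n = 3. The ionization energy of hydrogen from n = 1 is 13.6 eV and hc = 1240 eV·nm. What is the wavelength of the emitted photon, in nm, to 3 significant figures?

ΔE = 13.60 × (1/3² − 1/6²) = 13.60 × 0.08333 = 1.133 eV.
λ = hc/ΔE = 1240 / 1.133 = 1090 nm.
This line belongs to the Paschen series.

1090 nm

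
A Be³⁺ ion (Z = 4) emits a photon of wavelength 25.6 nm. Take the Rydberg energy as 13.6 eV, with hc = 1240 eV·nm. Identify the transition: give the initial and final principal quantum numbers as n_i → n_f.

n_i = 6, n_f = 2

The photon energy is ΔE = hc/λ = 1240 / 25.6 = 48.44 eV.
With Z = 4, ΔE = 217.6 × (1/n_f² − 1/n_i²), so 1/n_f² − 1/n_i² = 0.2226.
Trying n_f = 2 gives 1/n_i² = 0.02740, i.e. n_i ≈ 6; this pair matches.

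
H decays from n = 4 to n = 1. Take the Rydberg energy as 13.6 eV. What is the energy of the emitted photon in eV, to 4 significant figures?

12.75 eV

E_4 = −13.60/16 = −0.8500 eV and E_1 = −13.60/1 = −13.60 eV.
The photon energy is |E_4 − E_1| = 12.75 eV.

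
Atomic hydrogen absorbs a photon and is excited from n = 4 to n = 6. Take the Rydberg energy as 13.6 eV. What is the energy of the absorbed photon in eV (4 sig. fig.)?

E_6 = −13.60/36 = −0.3778 eV and E_4 = −13.60/16 = −0.8500 eV.
The photon energy is |E_6 − E_4| = 0.4722 eV.

0.4722 eV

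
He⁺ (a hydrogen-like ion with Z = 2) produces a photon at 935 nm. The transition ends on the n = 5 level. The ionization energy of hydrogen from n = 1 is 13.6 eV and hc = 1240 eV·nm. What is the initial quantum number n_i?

n_i = 8

The photon energy is ΔE = hc/λ = 1240 / 935 = 1.326 eV.
With Z = 2, ΔE = 54.40 × (1/n_f² − 1/n_i²), so 1/n_f² − 1/n_i² = 0.02438.
With n_f = 5: 1/n_i² = 1/25 − 0.02438 = 0.01562, so n_i ≈ 8.00.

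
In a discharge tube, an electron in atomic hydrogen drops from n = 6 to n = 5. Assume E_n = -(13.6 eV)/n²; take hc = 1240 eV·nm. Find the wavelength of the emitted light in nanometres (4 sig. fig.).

ΔE = 13.60 × (1/5² − 1/6²) = 13.60 × 0.01222 = 0.1662 eV.
λ = hc/ΔE = 1240 / 0.1662 = 7460 nm.

7460 nm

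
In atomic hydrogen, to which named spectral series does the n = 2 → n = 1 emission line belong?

The series is set by the lower level: n_f = 1 is the Lyman series.

Lyman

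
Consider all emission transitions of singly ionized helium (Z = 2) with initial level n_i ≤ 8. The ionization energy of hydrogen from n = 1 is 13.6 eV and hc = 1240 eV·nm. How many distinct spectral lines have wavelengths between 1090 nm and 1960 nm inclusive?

3

Enumerate all n_i → n_f pairs with 1 ≤ n_f < n_i ≤ 8 and compute λ = 1240 / [13.6·4·(1/n_f² − 1/n_i²)].
Lines falling in [1090, 1960] nm: 7→5 (1163 nm), 6→5 (1865 nm), 8→6 (1876 nm).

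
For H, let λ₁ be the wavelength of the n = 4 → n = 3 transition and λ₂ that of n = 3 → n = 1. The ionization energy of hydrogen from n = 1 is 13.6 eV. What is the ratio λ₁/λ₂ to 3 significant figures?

λ ∝ 1/ΔE ∝ 1/(1/n_f² − 1/n_i²), and the Z² and hc factors cancel in the ratio.
λ₁/λ₂ = (1/1² − 1/3²)/(1/3² − 1/4²) = 0.8889/0.04861 = 18.3.

18.3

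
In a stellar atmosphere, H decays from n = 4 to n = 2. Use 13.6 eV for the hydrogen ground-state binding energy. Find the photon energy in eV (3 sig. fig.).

2.55 eV

E_4 = −13.60/16 = −0.8500 eV and E_2 = −13.60/4 = −3.400 eV.
The photon energy is |E_4 − E_2| = 2.55 eV.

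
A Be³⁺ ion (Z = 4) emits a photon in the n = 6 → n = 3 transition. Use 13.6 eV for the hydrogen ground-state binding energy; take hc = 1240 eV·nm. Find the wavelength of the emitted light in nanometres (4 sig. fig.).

For Z = 4 the level energies scale as Z², so the effective Rydberg energy is 13.6 × 16 = 217.6 eV.
ΔE = 217.6 × (1/3² − 1/6²) = 217.6 × 0.08333 = 18.13 eV.
λ = hc/ΔE = 1240 / 18.13 = 68.38 nm.

68.38 nm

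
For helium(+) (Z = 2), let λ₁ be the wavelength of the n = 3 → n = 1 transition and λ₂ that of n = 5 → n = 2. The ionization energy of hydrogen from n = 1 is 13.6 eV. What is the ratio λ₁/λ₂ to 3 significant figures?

λ ∝ 1/ΔE ∝ 1/(1/n_f² − 1/n_i²), and the Z² and hc factors cancel in the ratio.
λ₁/λ₂ = (1/2² − 1/5²)/(1/1² − 1/3²) = 0.2100/0.8889 = 0.236.

0.236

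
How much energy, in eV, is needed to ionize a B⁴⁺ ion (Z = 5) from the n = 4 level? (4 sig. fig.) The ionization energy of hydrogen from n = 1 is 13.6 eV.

E_n = −13.6 Z²/n² = −340.0/n² eV for Z = 5.
E_4 = −340.0/16 = −21.25 eV, so ionization (to E = 0) requires 21.25 eV.

21.25 eV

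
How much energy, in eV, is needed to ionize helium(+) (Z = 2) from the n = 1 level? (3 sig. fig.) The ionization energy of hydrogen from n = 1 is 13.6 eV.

E_n = −13.6 Z²/n² = −54.40/n² eV for Z = 2.
E_1 = −54.40/1 = −54.4 eV, so ionization (to E = 0) requires 54.4 eV.

54.4 eV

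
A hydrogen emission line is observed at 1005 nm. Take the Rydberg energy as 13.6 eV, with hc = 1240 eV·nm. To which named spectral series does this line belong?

Paschen

ΔE = 1240/1005 = 1.234 eV.
This matches 13.6 × (1/3² − 1/7²), so n_f = 3: the Paschen series.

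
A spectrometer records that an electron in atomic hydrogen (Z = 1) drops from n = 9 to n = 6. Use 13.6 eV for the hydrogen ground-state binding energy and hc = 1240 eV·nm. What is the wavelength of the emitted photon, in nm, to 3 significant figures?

5910 nm

ΔE = 13.60 × (1/6² − 1/9²) = 13.60 × 0.01543 = 0.2099 eV.
λ = hc/ΔE = 1240 / 0.2099 = 5910 nm.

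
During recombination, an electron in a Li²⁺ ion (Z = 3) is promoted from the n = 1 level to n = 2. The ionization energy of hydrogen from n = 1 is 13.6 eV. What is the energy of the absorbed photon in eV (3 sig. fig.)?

The Bohr energies scale as Z², so for Z = 3: E_n = −122.4/n² eV.
E_2 = −122.4/4 = −30.60 eV and E_1 = −122.4/1 = −122.4 eV.
The photon energy is |E_2 − E_1| = 91.8 eV.

91.8 eV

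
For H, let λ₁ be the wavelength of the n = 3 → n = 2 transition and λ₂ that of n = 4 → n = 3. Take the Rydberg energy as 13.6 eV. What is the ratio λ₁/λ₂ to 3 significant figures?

λ ∝ 1/ΔE ∝ 1/(1/n_f² − 1/n_i²), and the Z² and hc factors cancel in the ratio.
λ₁/λ₂ = (1/3² − 1/4²)/(1/2² − 1/3²) = 0.04861/0.1389 = 0.350.

0.350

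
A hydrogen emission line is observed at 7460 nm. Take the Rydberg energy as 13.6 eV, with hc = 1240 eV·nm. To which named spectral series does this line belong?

Pfund

ΔE = 1240/7460 = 0.1662 eV.
This matches 13.6 × (1/5² − 1/6²), so n_f = 5: the Pfund series.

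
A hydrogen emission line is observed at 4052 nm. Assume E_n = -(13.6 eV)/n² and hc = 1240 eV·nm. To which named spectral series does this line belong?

Brackett

ΔE = 1240/4052 = 0.3060 eV.
This matches 13.6 × (1/4² − 1/5²), so n_f = 4: the Brackett series.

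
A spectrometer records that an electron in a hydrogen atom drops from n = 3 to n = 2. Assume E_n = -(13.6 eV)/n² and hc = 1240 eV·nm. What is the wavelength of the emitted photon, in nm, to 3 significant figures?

ΔE = 13.60 × (1/2² − 1/3²) = 13.60 × 0.1389 = 1.889 eV.
λ = hc/ΔE = 1240 / 1.889 = 656 nm.

656 nm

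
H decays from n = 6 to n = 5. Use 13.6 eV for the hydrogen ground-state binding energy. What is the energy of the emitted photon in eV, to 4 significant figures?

E_6 = −13.60/36 = −0.3778 eV and E_5 = −13.60/25 = −0.5440 eV.
The photon energy is |E_6 − E_5| = 0.1662 eV.

0.1662 eV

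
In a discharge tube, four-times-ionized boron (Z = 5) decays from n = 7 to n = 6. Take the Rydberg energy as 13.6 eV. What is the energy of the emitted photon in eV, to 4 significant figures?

The Bohr energies scale as Z², so for Z = 5: E_n = −340.0/n² eV.
E_7 = −340.0/49 = −6.939 eV and E_6 = −340.0/36 = −9.444 eV.
The photon energy is |E_7 − E_6| = 2.506 eV.

2.506 eV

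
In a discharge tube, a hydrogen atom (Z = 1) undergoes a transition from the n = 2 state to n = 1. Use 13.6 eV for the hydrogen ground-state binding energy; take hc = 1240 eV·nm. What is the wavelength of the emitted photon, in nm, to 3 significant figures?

ΔE = 13.60 × (1/1² − 1/2²) = 13.60 × 0.7500 = 10.20 eV.
λ = hc/ΔE = 1240 / 10.20 = 122 nm.

122 nm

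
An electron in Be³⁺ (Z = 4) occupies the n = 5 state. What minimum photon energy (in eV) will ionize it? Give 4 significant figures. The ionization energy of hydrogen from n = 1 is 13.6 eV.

E_n = −13.6 Z²/n² = −217.6/n² eV for Z = 4.
E_5 = −217.6/25 = −8.704 eV, so ionization (to E = 0) requires 8.704 eV.

8.704 eV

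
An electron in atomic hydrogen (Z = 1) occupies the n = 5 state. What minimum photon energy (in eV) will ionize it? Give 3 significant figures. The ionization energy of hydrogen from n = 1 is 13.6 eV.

E_5 = −13.60/25 = −0.544 eV, so ionization (to E = 0) requires 0.544 eV.

0.544 eV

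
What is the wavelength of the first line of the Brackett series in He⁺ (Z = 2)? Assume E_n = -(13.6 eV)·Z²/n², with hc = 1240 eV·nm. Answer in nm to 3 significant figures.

The Brackett series terminates on n_f = 4; the first line has n_i = 4+1 = 5.
ΔE = 54.40 × (1/4² − 1/5²) = 1.224 eV.
λ = 1240 / 1.224 = 1010 nm.

1010 nm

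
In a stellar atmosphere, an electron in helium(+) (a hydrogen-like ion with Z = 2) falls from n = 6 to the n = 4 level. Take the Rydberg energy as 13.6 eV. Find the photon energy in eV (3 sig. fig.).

The Bohr energies scale as Z², so for Z = 2: E_n = −54.40/n² eV.
E_6 = −54.40/36 = −1.511 eV and E_4 = −54.40/16 = −3.400 eV.
The photon energy is |E_6 − E_4| = 1.89 eV.

1.89 eV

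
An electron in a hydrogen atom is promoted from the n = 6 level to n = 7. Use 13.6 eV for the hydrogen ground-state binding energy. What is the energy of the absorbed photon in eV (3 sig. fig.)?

0.100 eV

E_7 = −13.60/49 = −0.2776 eV and E_6 = −13.60/36 = −0.3778 eV.
The photon energy is |E_7 − E_6| = 0.100 eV.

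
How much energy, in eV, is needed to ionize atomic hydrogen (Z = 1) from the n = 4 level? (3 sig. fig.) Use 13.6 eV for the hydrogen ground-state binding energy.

E_4 = −13.60/16 = −0.850 eV, so ionization (to E = 0) requires 0.850 eV.

0.850 eV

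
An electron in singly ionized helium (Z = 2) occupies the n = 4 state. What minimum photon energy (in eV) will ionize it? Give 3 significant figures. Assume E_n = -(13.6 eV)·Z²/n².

3.40 eV

E_n = −13.6 Z²/n² = −54.40/n² eV for Z = 2.
E_4 = −54.40/16 = −3.40 eV, so ionization (to E = 0) requires 3.40 eV.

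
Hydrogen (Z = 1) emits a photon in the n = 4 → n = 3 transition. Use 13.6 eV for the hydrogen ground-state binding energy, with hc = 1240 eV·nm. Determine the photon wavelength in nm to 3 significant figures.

ΔE = 13.60 × (1/3² − 1/4²) = 13.60 × 0.04861 = 0.6611 eV.
λ = hc/ΔE = 1240 / 0.6611 = 1880 nm.
This line belongs to the Paschen series.

1880 nm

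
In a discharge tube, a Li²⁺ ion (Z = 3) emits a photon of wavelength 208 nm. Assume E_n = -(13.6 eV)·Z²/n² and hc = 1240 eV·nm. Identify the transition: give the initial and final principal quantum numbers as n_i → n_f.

The photon energy is ΔE = hc/λ = 1240 / 208 = 5.962 eV.
With Z = 3, ΔE = 122.4 × (1/n_f² − 1/n_i²), so 1/n_f² − 1/n_i² = 0.04871.
Trying n_f = 3 gives 1/n_i² = 0.06241, i.e. n_i ≈ 4; this pair matches.

n_i = 4, n_f = 3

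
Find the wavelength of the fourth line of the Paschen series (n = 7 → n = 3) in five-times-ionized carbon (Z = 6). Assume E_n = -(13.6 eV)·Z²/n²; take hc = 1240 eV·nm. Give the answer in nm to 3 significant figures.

27.9 nm

The Paschen series terminates on n_f = 3; the fourth line has n_i = 3+4 = 7.
ΔE = 489.6 × (1/3² − 1/7²) = 44.41 eV.
λ = 1240 / 44.41 = 27.9 nm.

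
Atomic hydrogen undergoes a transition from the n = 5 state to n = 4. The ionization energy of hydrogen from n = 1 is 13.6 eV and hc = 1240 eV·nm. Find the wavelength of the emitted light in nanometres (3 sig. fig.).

ΔE = 13.60 × (1/4² − 1/5²) = 13.60 × 0.02250 = 0.3060 eV.
λ = hc/ΔE = 1240 / 0.3060 = 4050 nm.
This line belongs to the Brackett series.

4050 nm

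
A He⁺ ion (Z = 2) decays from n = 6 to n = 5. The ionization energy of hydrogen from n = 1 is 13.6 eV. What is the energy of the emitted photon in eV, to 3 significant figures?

0.665 eV

The Bohr energies scale as Z², so for Z = 2: E_n = −54.40/n² eV.
E_6 = −54.40/36 = −1.511 eV and E_5 = −54.40/25 = −2.176 eV.
The photon energy is |E_6 − E_5| = 0.665 eV.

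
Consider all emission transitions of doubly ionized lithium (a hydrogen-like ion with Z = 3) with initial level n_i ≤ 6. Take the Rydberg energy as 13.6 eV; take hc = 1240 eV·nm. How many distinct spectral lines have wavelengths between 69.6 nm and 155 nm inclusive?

Enumerate all n_i → n_f pairs with 1 ≤ n_f < n_i ≤ 6 and compute λ = 1240 / [13.6·9·(1/n_f² − 1/n_i²)].
Lines falling in [69.6, 155] nm: 3→2 (72.94 nm), 6→3 (121.6 nm), 5→3 (142.5 nm).

3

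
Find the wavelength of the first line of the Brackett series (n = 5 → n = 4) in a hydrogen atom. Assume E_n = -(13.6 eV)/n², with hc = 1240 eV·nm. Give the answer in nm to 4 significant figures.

The Brackett series terminates on n_f = 4; the first line has n_i = 4+1 = 5.
ΔE = 13.60 × (1/4² − 1/5²) = 0.3060 eV.
λ = 1240 / 0.3060 = 4052 nm.

4052 nm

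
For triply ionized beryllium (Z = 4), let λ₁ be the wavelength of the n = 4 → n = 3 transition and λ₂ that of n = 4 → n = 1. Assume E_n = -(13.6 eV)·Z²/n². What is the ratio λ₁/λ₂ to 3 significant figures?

λ ∝ 1/ΔE ∝ 1/(1/n_f² − 1/n_i²), and the Z² and hc factors cancel in the ratio.
λ₁/λ₂ = (1/1² − 1/4²)/(1/3² − 1/4²) = 0.9375/0.04861 = 19.3.

19.3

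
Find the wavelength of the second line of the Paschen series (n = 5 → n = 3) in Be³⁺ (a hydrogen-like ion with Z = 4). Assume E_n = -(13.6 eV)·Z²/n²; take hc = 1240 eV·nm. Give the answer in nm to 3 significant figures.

80.1 nm

The Paschen series terminates on n_f = 3; the second line has n_i = 3+2 = 5.
ΔE = 217.6 × (1/3² − 1/5²) = 15.47 eV.
λ = 1240 / 15.47 = 80.1 nm.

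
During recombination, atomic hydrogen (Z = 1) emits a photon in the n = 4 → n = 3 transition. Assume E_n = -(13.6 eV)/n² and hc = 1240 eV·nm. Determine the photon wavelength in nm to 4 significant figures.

1876 nm

ΔE = 13.60 × (1/3² − 1/4²) = 13.60 × 0.04861 = 0.6611 eV.
λ = hc/ΔE = 1240 / 0.6611 = 1876 nm.
This line belongs to the Paschen series.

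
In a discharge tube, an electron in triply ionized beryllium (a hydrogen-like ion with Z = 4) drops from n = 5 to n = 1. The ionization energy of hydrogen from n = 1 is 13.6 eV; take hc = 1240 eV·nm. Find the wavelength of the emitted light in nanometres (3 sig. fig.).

For Z = 4 the level energies scale as Z², so the effective Rydberg energy is 13.6 × 16 = 217.6 eV.
ΔE = 217.6 × (1/1² − 1/5²) = 217.6 × 0.9600 = 208.9 eV.
λ = hc/ΔE = 1240 / 208.9 = 5.94 nm.

5.94 nm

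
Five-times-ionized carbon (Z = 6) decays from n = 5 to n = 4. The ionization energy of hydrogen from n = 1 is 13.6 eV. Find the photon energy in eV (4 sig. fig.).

11.02 eV

The Bohr energies scale as Z², so for Z = 6: E_n = −489.6/n² eV.
E_5 = −489.6/25 = −19.58 eV and E_4 = −489.6/16 = −30.60 eV.
The photon energy is |E_5 − E_4| = 11.02 eV.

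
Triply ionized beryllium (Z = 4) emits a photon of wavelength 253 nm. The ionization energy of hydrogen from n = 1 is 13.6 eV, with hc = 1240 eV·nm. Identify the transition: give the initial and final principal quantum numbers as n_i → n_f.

The photon energy is ΔE = hc/λ = 1240 / 253 = 4.901 eV.
With Z = 4, ΔE = 217.6 × (1/n_f² − 1/n_i²), so 1/n_f² − 1/n_i² = 0.02252.
Trying n_f = 4 gives 1/n_i² = 0.03998, i.e. n_i ≈ 5; this pair matches.

n_i = 5, n_f = 4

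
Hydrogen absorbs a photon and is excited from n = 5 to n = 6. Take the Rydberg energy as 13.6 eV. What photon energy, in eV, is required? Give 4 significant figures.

0.1662 eV

E_6 = −13.60/36 = −0.3778 eV and E_5 = −13.60/25 = −0.5440 eV.
The photon energy is |E_6 − E_5| = 0.1662 eV.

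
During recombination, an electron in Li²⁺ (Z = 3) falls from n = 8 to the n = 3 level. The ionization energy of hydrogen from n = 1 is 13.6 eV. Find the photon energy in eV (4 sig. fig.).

11.69 eV

The Bohr energies scale as Z², so for Z = 3: E_n = −122.4/n² eV.
E_8 = −122.4/64 = −1.913 eV and E_3 = −122.4/9 = −13.60 eV.
The photon energy is |E_8 − E_3| = 11.69 eV.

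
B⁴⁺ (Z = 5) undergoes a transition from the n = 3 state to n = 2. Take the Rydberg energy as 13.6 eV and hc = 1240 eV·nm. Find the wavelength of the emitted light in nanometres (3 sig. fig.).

26.3 nm

For Z = 5 the level energies scale as Z², so the effective Rydberg energy is 13.6 × 25 = 340.0 eV.
ΔE = 340.0 × (1/2² − 1/3²) = 340.0 × 0.1389 = 47.22 eV.
λ = hc/ΔE = 1240 / 47.22 = 26.3 nm.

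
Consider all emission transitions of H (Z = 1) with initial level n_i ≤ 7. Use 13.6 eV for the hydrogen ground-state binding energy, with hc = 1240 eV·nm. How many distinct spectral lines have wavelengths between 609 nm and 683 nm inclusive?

Enumerate all n_i → n_f pairs with 1 ≤ n_f < n_i ≤ 7 and compute λ = 1240 / [13.6·1·(1/n_f² − 1/n_i²)].
Lines falling in [609, 683] nm: 3→2 (656.5 nm).

1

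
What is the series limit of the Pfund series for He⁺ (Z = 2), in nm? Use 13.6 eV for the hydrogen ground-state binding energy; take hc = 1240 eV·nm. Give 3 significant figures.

570 nm

The Pfund series has lower level n_f = 5; the series limit corresponds to n_i → ∞.
ΔE_max = 13.6 × 4 / 5² = 2.176 eV.
λ_min = 1240 / 2.176 = 570 nm.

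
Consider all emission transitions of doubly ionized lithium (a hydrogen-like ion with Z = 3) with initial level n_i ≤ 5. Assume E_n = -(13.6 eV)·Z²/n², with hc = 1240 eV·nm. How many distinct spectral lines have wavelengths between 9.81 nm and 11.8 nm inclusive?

3

Enumerate all n_i → n_f pairs with 1 ≤ n_f < n_i ≤ 5 and compute λ = 1240 / [13.6·9·(1/n_f² − 1/n_i²)].
Lines falling in [9.81, 11.8] nm: 5→1 (10.55 nm), 4→1 (10.81 nm), 3→1 (11.40 nm).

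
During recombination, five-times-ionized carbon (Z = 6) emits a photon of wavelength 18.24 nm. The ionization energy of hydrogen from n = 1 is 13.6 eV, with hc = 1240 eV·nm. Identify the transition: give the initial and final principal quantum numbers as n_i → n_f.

The photon energy is ΔE = hc/λ = 1240 / 18.24 = 67.98 eV.
With Z = 6, ΔE = 489.6 × (1/n_f² − 1/n_i²), so 1/n_f² − 1/n_i² = 0.1389.
Trying n_f = 2 gives 1/n_i² = 0.1111, i.e. n_i ≈ 3; this pair matches.

n_i = 3, n_f = 2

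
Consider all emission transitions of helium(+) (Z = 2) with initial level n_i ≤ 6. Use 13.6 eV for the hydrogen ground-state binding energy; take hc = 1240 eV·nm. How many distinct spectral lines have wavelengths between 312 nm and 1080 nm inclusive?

Enumerate all n_i → n_f pairs with 1 ≤ n_f < n_i ≤ 6 and compute λ = 1240 / [13.6·4·(1/n_f² − 1/n_i²)].
Lines falling in [312, 1080] nm: 5→3 (320.5 nm), 4→3 (468.9 nm), 6→4 (656.5 nm), 5→4 (1013 nm).

4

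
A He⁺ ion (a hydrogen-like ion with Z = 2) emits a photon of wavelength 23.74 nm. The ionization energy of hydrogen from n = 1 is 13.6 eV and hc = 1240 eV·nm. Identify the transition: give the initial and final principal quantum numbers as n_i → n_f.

n_i = 5, n_f = 1

The photon energy is ΔE = hc/λ = 1240 / 23.74 = 52.23 eV.
With Z = 2, ΔE = 54.40 × (1/n_f² − 1/n_i²), so 1/n_f² − 1/n_i² = 0.9602.
Trying n_f = 1 gives 1/n_i² = 0.03984, i.e. n_i ≈ 5; this pair matches.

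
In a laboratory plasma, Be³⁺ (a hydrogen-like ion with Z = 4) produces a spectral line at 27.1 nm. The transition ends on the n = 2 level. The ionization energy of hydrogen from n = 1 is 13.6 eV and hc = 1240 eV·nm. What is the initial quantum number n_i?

The photon energy is ΔE = hc/λ = 1240 / 27.1 = 45.76 eV.
With Z = 4, ΔE = 217.6 × (1/n_f² − 1/n_i²), so 1/n_f² − 1/n_i² = 0.2103.
With n_f = 2: 1/n_i² = 1/4 − 0.2103 = 0.03972, so n_i ≈ 5.02.

n_i = 5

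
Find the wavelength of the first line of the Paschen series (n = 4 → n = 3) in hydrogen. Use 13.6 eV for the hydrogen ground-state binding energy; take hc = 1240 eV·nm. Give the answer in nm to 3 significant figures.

1880 nm

The Paschen series terminates on n_f = 3; the first line has n_i = 3+1 = 4.
ΔE = 13.60 × (1/3² − 1/4²) = 0.6611 eV.
λ = 1240 / 0.6611 = 1880 nm.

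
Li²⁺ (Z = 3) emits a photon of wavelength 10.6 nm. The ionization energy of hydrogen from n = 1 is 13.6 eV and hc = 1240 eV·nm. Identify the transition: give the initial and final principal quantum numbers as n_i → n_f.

The photon energy is ΔE = hc/λ = 1240 / 10.6 = 117.0 eV.
With Z = 3, ΔE = 122.4 × (1/n_f² − 1/n_i²), so 1/n_f² − 1/n_i² = 0.9557.
Trying n_f = 1 gives 1/n_i² = 0.04427, i.e. n_i ≈ 5; this pair matches.

n_i = 5, n_f = 1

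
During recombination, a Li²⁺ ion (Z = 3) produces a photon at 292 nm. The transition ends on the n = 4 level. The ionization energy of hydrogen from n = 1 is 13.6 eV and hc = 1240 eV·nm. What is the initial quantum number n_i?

The photon energy is ΔE = hc/λ = 1240 / 292 = 4.247 eV.
With Z = 3, ΔE = 122.4 × (1/n_f² − 1/n_i²), so 1/n_f² − 1/n_i² = 0.03469.
With n_f = 4: 1/n_i² = 1/16 − 0.03469 = 0.02781, so n_i ≈ 6.00.

n_i = 6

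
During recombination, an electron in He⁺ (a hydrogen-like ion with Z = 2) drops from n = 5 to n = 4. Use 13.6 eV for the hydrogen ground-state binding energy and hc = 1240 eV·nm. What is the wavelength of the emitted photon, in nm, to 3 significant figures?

For Z = 2 the level energies scale as Z², so the effective Rydberg energy is 13.6 × 4 = 54.40 eV.
ΔE = 54.40 × (1/4² − 1/5²) = 54.40 × 0.02250 = 1.224 eV.
λ = hc/ΔE = 1240 / 1.224 = 1010 nm.

1010 nm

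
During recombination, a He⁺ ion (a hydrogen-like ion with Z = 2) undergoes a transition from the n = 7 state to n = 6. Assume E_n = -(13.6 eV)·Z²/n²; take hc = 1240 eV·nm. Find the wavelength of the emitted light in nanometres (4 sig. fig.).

3093 nm

For Z = 2 the level energies scale as Z², so the effective Rydberg energy is 13.6 × 4 = 54.40 eV.
ΔE = 54.40 × (1/6² − 1/7²) = 54.40 × 0.007370 = 0.4009 eV.
λ = hc/ΔE = 1240 / 0.4009 = 3093 nm.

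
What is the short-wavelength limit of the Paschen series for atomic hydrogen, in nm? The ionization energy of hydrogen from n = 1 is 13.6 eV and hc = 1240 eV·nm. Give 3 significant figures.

The Paschen series has lower level n_f = 3; the series limit corresponds to n_i → ∞.
ΔE_max = 13.6 × 1 / 3² = 1.511 eV.
λ_min = 1240 / 1.511 = 821 nm.

821 nm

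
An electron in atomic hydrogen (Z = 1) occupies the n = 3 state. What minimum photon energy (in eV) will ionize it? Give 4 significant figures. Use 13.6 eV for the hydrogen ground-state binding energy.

1.511 eV

E_3 = −13.60/9 = −1.511 eV, so ionization (to E = 0) requires 1.511 eV.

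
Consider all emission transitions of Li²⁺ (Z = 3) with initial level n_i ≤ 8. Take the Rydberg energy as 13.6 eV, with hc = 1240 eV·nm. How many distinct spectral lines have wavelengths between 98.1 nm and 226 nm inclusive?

Enumerate all n_i → n_f pairs with 1 ≤ n_f < n_i ≤ 8 and compute λ = 1240 / [13.6·9·(1/n_f² − 1/n_i²)].
Lines falling in [98.1, 226] nm: 8→3 (106.1 nm), 7→3 (111.7 nm), 6→3 (121.6 nm), 5→3 (142.5 nm), 4→3 (208.4 nm), 8→4 (216.1 nm).

6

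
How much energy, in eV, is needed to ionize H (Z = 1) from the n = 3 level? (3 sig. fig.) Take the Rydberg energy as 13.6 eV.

E_3 = −13.60/9 = −1.51 eV, so ionization (to E = 0) requires 1.51 eV.

1.51 eV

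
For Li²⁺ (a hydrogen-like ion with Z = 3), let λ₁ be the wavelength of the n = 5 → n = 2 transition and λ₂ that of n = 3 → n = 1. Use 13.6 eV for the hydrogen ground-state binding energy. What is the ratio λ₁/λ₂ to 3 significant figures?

4.23

λ ∝ 1/ΔE ∝ 1/(1/n_f² − 1/n_i²), and the Z² and hc factors cancel in the ratio.
λ₁/λ₂ = (1/1² − 1/3²)/(1/2² − 1/5²) = 0.8889/0.2100 = 4.23.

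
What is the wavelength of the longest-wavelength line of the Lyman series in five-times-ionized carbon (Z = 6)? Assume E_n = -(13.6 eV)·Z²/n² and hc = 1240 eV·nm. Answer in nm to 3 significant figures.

The Lyman series terminates on n_f = 1; the first line has n_i = 1+1 = 2.
ΔE = 489.6 × (1/1² − 1/2²) = 367.2 eV.
λ = 1240 / 367.2 = 3.38 nm.

3.38 nm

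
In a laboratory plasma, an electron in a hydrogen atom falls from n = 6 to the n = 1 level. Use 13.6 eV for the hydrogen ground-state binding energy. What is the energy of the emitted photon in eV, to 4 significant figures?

E_6 = −13.60/36 = −0.3778 eV and E_1 = −13.60/1 = −13.60 eV.
The photon energy is |E_6 − E_1| = 13.22 eV.

13.22 eV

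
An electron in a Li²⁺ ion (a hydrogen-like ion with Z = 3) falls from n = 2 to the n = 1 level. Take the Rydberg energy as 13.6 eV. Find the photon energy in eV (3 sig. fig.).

91.8 eV

The Bohr energies scale as Z², so for Z = 3: E_n = −122.4/n² eV.
E_2 = −122.4/4 = −30.60 eV and E_1 = −122.4/1 = −122.4 eV.
The photon energy is |E_2 − E_1| = 91.8 eV.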